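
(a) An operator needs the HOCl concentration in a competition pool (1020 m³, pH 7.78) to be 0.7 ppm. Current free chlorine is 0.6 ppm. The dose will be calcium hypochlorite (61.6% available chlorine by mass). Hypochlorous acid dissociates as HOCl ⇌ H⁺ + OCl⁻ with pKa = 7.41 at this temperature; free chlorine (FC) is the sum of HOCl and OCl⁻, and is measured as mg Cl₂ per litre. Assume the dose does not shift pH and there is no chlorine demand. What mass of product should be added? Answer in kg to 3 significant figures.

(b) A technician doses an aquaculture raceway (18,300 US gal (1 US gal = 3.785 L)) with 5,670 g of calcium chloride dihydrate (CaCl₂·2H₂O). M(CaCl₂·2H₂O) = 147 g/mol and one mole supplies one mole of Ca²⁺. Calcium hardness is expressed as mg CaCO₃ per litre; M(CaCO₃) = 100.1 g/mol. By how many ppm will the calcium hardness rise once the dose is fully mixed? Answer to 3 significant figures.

(a) Volume: 1020 m³ = 1,020,000 L.
(a) [OCl⁻]/[HOCl] = 10^(pH − pKa) = 10^(7.78 − 7.41) = 2.344; fraction as HOCl = 1/(1 + 2.344) = 0.299.
(a) Free chlorine required for 0.7 ppm HOCl: 0.7 / 0.299 = 2.341 ppm.
(a) FC to add: 2.341 − 0.6 = 1.741 mg/L as Cl₂.
(a) Cl₂ equivalent: 1.741 mg/L × 1,020,000 L = 1776 g.
(a) Product at 61.6% available Cl: 1776 / 0.616 = 2883 g.

(b) Volume: 18,300 US gal × 3.785 L/gal = 69,266 L.
(b) Moles of Ca²⁺: 5,670 g ÷ 147 g/mol = 38.57 mol.
(b) As CaCO₃: 38.57 mol × 100.1 g/mol = 3861 g.
(b) Rise: 3861 g / 69,266 L × 1000 = 55.74 mg/L.

(a) 2.88 kg; (b) 55.7 ppm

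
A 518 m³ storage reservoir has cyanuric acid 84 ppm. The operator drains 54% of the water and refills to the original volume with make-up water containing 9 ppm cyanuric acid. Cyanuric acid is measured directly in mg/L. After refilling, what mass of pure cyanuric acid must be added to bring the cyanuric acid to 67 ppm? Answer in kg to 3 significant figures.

Volume: 518 m³ = 518,000 L.
After draining 54% and refilling: 84 × 0.46 + 9 × 0.54 = 43.5 ppm.
Deficit to target: 67 − 43.5 = 23.5 mg/L.
Mass: 23.5 mg/L × 518,000 L = 12,170 g cyanuric acid.

12.2 kg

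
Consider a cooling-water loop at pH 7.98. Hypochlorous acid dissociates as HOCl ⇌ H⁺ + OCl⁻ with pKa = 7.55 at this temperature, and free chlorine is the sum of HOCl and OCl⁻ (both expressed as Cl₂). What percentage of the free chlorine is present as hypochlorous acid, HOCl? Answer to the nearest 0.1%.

[OCl⁻]/[HOCl] = 10^(pH − pKa) = 10^(7.98 − 7.55) = 10^0.43 = 2.692.
Fraction as HOCl = 1 / (1 + 2.692) = 0.2709.

27.1%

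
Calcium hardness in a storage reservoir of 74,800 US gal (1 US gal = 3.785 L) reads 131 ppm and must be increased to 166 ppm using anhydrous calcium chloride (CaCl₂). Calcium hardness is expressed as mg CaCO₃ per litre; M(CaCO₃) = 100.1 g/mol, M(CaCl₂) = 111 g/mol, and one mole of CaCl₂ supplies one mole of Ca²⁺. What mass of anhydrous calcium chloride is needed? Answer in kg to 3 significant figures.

Volume: 74,800 US gal × 3.785 L/gal = 283,118 L.
Hardness to add: (166 − 131) = 35 mg/L as CaCO₃ × 283,118 L = 9909 g as CaCO₃.
Moles of Ca²⁺ (1 mol Ca²⁺ ≡ 1 mol CaCO₃): 9909 / 100.1 g/mol = 98.99 mol.
Mass of CaCl₂: 98.99 × 111 = 10,990 g.

11.0 kg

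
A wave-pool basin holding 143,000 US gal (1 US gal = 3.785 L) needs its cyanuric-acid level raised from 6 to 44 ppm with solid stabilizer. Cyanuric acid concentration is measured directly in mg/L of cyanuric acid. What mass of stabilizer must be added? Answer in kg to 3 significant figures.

20.6 kg

Volume: 143,000 US gal × 3.785 L/gal = 541,255 L.
CYA to add: (44 − 6) = 38 mg/L × 541,255 L = 20,570 g cyanuric acid.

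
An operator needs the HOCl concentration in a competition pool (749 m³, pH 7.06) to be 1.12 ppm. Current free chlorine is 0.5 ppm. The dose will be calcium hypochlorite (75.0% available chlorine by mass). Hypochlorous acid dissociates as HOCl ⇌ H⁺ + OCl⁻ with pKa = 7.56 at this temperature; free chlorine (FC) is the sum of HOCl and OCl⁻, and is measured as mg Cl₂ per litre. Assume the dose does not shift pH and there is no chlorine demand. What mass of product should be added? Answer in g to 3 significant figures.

Volume: 749 m³ = 749,000 L.
[OCl⁻]/[HOCl] = 10^(pH − pKa) = 10^(7.06 − 7.56) = 0.3162; fraction as HOCl = 1/(1 + 0.3162) = 0.7597.
Free chlorine required for 1.12 ppm HOCl: 1.12 / 0.7597 = 1.474 ppm.
FC to add: 1.474 − 0.5 = 0.9742 mg/L as Cl₂.
Cl₂ equivalent: 0.9742 mg/L × 749,000 L = 729.7 g.
Product at 75.0% available Cl: 729.7 / 0.75 = 972.9 g.

973 g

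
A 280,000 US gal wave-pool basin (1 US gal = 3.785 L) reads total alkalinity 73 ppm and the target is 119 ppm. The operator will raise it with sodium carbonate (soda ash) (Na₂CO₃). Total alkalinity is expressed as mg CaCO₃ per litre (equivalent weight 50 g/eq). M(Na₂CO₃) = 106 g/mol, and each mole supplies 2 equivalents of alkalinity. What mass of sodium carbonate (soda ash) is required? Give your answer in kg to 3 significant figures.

Volume: 280,000 US gal × 3.785 L/gal = 1,059,800 L.
Alkalinity to add: (119 − 73) = 46 mg/L as CaCO₃ × 1,059,800 L = 48,750 g as CaCO₃.
Equivalents: 48,750 g ÷ 50 g/eq = 975 eq.
Each mole of Na₂CO₃ supplies 2 eq, so 975 / 2 = 487.5 mol.
Mass: 487.5 mol × 106 g/mol = 51,680 g.

51.7 kg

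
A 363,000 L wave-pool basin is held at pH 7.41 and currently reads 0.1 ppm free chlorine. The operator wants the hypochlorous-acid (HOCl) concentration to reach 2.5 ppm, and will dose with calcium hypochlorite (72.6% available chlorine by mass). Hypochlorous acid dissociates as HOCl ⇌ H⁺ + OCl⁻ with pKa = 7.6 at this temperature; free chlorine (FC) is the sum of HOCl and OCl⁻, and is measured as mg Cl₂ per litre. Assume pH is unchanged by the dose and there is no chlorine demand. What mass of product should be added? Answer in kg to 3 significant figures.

2.01 kg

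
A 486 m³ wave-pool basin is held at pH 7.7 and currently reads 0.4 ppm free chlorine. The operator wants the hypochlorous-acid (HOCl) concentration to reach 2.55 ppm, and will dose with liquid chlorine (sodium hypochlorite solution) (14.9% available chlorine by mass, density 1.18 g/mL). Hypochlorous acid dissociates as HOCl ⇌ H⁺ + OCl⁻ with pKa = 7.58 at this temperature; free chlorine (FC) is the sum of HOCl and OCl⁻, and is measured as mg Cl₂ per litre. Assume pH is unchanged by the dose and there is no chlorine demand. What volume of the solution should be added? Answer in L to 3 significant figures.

15.2 L

Volume: 486 m³ = 486,000 L.
[OCl⁻]/[HOCl] = 10^(pH − pKa) = 10^(7.7 − 7.58) = 1.318; fraction as HOCl = 1/(1 + 1.318) = 0.4314.
Free chlorine required for 2.55 ppm HOCl: 2.55 / 0.4314 = 5.912 ppm.
FC to add: 5.912 − 0.4 = 5.512 mg/L as Cl₂.
Cl₂ equivalent: 5.512 mg/L × 486,000 L = 2679 g.
Product at 14.9% available Cl: 2679 / 0.149 = 17,980 g.
Volume: 17,980 g ÷ 1.18 g/mL = 15,230 mL.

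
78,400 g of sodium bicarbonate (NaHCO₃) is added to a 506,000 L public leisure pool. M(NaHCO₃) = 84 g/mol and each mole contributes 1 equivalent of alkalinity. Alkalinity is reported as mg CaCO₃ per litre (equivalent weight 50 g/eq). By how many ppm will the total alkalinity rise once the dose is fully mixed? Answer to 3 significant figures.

Moles of NaHCO₃: 78,400 g ÷ 84 g/mol = 933.3 mol → 933.3 eq of alkalinity.
As CaCO₃: 933.3 eq × 50 g/eq = 46,670 g.
Rise: 46,670 g / 506,000 L × 1000 = 92.23 mg/L.

92.2 ppm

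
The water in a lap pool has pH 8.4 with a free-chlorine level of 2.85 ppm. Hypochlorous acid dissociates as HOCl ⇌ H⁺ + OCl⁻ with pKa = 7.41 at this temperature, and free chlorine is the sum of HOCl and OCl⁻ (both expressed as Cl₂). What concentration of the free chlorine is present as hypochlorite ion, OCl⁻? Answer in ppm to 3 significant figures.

2.59 ppm

[OCl⁻]/[HOCl] = 10^(pH − pKa) = 10^(8.4 − 7.41) = 10^0.99 = 9.772.
Fraction as HOCl = 1 / (1 + 9.772) = 0.09283.
OCl⁻ = (1 − 0.09283) × 2.85 ppm = 2.585 ppm.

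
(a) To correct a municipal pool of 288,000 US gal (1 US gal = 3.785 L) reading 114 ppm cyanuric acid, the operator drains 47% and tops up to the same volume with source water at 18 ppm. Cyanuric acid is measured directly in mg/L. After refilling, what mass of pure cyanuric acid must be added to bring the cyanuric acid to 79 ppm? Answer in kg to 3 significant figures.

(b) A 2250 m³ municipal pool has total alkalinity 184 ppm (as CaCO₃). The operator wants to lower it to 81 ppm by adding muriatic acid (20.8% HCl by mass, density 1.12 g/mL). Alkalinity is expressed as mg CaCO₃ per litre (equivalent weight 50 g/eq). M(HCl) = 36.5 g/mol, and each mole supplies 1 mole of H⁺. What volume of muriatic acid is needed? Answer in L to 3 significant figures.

(a) 11.0 kg; (b) 726 L

(a) Volume: 288,000 US gal × 3.785 L/gal = 1,090,080 L.
(a) After draining 47% and refilling: 114 × 0.53 + 18 × 0.47 = 68.88 ppm.
(a) Deficit to target: 79 − 68.88 = 10.12 mg/L.
(a) Mass: 10.12 mg/L × 1,090,080 L = 11,030 g cyanuric acid.

(b) Volume: 2250 m³ = 2,250,000 L.
(b) Alkalinity to neutralize: (184 − 81) = 103 mg/L as CaCO₃ × 2,250,000 L = 231,800 g as CaCO₃.
(b) Equivalents of H⁺ required: 231,800 ÷ 50 g/eq = 4635 eq = 4635 mol HCl.
(b) Mass of HCl: 4635 × 36.5 = 169,200 g.
(b) Mass of 20.8% solution: 169,200 / 0.208 = 813,400 g.
(b) Volume: 813,400 g ÷ 1.12 g/mL = 726,200 mL.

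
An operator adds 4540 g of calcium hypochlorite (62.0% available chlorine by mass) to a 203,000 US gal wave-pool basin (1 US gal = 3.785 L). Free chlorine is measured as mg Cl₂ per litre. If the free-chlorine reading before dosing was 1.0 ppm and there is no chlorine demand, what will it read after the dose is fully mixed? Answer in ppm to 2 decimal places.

4.66 ppm

Volume: 203,000 US gal × 3.785 L/gal = 768,355 L.
Available chlorine delivered: 4540 g × 0.62 = 2815 g as Cl₂.
Concentration rise: 2815 g / 768,355 L = 3.663 mg/L = 3.66 ppm.
Final FC: 1.0 + 3.66 = 4.66 ppm.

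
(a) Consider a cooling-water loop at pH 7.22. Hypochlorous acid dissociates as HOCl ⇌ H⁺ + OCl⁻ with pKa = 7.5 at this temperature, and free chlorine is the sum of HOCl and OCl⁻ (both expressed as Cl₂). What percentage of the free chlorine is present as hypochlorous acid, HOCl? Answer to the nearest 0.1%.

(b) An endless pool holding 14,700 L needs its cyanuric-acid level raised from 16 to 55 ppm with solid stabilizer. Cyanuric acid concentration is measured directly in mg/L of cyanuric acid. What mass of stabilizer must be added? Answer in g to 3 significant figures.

(a) 65.6%; (b) 573 g

(a) [OCl⁻]/[HOCl] = 10^(pH − pKa) = 10^(7.22 − 7.5) = 10^-0.28 = 0.5248.
(a) Fraction as HOCl = 1 / (1 + 0.5248) = 0.6558.

(b) CYA to add: (55 − 16) = 39 mg/L × 14,700 L = 573.3 g cyanuric acid.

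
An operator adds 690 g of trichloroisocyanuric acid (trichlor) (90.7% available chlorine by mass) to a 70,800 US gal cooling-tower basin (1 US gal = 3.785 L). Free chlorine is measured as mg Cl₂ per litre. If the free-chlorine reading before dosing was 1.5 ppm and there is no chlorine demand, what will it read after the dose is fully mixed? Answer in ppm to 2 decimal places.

Volume: 70,800 US gal × 3.785 L/gal = 267,978 L.
Available chlorine delivered: 690 g × 0.907 = 625.8 g as Cl₂.
Concentration rise: 625.8 g / 267,978 L = 2.335 mg/L = 2.34 ppm.
Final FC: 1.5 + 2.34 = 3.84 ppm.

3.84 ppm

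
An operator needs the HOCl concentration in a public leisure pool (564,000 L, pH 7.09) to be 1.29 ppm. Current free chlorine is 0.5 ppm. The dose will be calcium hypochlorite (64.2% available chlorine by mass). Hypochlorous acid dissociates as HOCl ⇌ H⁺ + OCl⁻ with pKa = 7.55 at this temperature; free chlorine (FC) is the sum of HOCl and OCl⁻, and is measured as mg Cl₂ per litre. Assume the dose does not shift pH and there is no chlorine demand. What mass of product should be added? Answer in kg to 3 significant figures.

1.09 kg

[OCl⁻]/[HOCl] = 10^(pH − pKa) = 10^(7.09 − 7.55) = 0.3467; fraction as HOCl = 1/(1 + 0.3467) = 0.7425.
Free chlorine required for 1.29 ppm HOCl: 1.29 / 0.7425 = 1.737 ppm.
FC to add: 1.737 − 0.5 = 1.237 mg/L as Cl₂.
Cl₂ equivalent: 1.237 mg/L × 564,000 L = 697.8 g.
Product at 64.2% available Cl: 697.8 / 0.642 = 1087 g.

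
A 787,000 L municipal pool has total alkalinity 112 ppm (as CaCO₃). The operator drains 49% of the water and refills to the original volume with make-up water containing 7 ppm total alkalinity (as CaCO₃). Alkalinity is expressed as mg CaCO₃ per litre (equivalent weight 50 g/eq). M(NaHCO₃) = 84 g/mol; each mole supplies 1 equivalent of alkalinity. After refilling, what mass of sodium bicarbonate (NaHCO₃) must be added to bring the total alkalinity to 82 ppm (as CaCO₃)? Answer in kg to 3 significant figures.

After draining 49% and refilling: 112 × 0.51 + 7 × 0.49 = 60.55 ppm.
Deficit to target: 82 − 60.55 = 21.45 mg/L.
As CaCO₃: 21.45 mg/L × 787,000 L = 16,880 g; ÷ 50 g/eq ÷ 1 = 337.6 mol NaHCO₃.
Mass: 337.6 × 84 = 28,360 g.

28.4 kg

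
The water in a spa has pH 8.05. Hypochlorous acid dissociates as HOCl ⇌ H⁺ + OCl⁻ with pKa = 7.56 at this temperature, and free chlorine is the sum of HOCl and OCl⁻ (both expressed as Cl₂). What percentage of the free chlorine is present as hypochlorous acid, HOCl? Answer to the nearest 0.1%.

24.4%

[OCl⁻]/[HOCl] = 10^(pH − pKa) = 10^(8.05 − 7.56) = 10^0.49 = 3.09.
Fraction as HOCl = 1 / (1 + 3.09) = 0.2445.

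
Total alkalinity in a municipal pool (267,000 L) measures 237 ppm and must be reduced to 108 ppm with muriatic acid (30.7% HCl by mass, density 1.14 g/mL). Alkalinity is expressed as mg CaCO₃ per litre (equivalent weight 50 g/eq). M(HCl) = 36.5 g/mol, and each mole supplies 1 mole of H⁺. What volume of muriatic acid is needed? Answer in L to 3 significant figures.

Alkalinity to neutralize: (237 − 108) = 129 mg/L as CaCO₃ × 267,000 L = 34,440 g as CaCO₃.
Equivalents of H⁺ required: 34,440 ÷ 50 g/eq = 688.9 eq = 688.9 mol HCl.
Mass of HCl: 688.9 × 36.5 = 25,140 g.
Mass of 30.7% solution: 25,140 / 0.307 = 81,900 g.
Volume: 81,900 g ÷ 1.14 g/mL = 71,840 mL.

71.8 L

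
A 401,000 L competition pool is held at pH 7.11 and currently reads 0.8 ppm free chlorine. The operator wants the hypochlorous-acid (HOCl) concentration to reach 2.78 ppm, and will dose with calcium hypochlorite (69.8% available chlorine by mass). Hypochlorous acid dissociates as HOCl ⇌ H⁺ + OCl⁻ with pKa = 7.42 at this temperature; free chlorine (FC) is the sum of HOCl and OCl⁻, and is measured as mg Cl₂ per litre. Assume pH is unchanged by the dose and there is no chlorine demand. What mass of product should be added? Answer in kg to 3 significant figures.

1.92 kg

[OCl⁻]/[HOCl] = 10^(pH − pKa) = 10^(7.11 − 7.42) = 0.4898; fraction as HOCl = 1/(1 + 0.4898) = 0.6712.
Free chlorine required for 2.78 ppm HOCl: 2.78 / 0.6712 = 4.142 ppm.
FC to add: 4.142 − 0.8 = 3.342 mg/L as Cl₂.
Cl₂ equivalent: 3.342 mg/L × 401,000 L = 1340 g.
Product at 69.8% available Cl: 1340 / 0.698 = 1920 g.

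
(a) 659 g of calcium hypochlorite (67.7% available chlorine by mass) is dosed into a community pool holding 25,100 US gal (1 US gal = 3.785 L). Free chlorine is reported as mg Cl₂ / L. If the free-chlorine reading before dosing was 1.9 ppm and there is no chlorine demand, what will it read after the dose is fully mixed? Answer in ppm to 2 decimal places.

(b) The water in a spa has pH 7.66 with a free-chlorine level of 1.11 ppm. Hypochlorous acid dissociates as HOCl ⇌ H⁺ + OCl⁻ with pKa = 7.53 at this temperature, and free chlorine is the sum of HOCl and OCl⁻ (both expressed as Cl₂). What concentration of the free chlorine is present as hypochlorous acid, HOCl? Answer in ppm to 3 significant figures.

(a) 6.60 ppm; (b) 0.473 ppm

(a) Volume: 25,100 US gal × 3.785 L/gal = 95,004 L.
(a) Available chlorine delivered: 659 g × 0.677 = 446.1 g as Cl₂.
(a) Concentration rise: 446.1 g / 95,004 L = 4.696 mg/L = 4.70 ppm.
(a) Final FC: 1.9 + 4.70 = 6.60 ppm.

(b) [OCl⁻]/[HOCl] = 10^(pH − pKa) = 10^(7.66 − 7.53) = 10^0.13 = 1.349.
(b) Fraction as HOCl = 1 / (1 + 1.349) = 0.4257.
(b) HOCl = 0.4257 × 1.11 ppm = 0.4725 ppm.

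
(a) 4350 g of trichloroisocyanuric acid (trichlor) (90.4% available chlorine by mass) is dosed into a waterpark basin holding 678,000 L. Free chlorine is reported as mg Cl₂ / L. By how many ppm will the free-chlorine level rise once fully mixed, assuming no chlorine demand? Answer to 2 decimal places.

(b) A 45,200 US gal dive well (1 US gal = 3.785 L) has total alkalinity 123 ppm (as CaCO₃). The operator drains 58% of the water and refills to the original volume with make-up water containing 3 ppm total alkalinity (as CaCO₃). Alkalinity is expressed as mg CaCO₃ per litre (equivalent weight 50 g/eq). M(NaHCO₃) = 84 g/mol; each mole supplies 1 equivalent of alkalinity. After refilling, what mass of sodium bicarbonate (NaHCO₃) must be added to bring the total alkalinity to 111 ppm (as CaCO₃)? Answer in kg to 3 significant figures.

(a) 5.80 ppm; (b) 16.6 kg

(a) Available chlorine delivered: 4350 g × 0.904 = 3932 g as Cl₂.
(a) Concentration rise: 3932 g / 678,000 L = 5.8 mg/L = 5.80 ppm.

(b) Volume: 45,200 US gal × 3.785 L/gal = 171,082 L.
(b) After draining 58% and refilling: 123 × 0.42 + 3 × 0.58 = 53.4 ppm.
(b) Deficit to target: 111 − 53.4 = 57.6 mg/L.
(b) As CaCO₃: 57.6 mg/L × 171,082 L = 9854 g; ÷ 50 g/eq ÷ 1 = 197.1 mol NaHCO₃.
(b) Mass: 197.1 × 84 = 16,560 g.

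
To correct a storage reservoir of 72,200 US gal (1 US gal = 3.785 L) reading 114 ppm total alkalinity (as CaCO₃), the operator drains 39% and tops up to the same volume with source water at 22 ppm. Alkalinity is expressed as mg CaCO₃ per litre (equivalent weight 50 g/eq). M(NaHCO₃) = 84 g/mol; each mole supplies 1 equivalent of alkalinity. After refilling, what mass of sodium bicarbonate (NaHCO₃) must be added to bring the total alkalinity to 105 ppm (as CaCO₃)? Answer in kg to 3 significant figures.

12.3 kg

Volume: 72,200 US gal × 3.785 L/gal = 273,277 L.
After draining 39% and refilling: 114 × 0.61 + 22 × 0.39 = 78.12 ppm.
Deficit to target: 105 − 78.12 = 26.88 mg/L.
As CaCO₃: 26.88 mg/L × 273,277 L = 7346 g; ÷ 50 g/eq ÷ 1 = 146.9 mol NaHCO₃.
Mass: 146.9 × 84 = 12,340 g.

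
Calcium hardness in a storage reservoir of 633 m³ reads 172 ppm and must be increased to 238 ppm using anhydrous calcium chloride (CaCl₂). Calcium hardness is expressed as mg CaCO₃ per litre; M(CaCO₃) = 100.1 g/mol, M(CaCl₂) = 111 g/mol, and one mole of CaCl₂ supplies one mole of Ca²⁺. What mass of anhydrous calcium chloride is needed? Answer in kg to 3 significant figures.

Volume: 633 m³ = 633,000 L.
Hardness to add: (238 − 172) = 66 mg/L as CaCO₃ × 633,000 L = 41,780 g as CaCO₃.
Moles of Ca²⁺ (1 mol Ca²⁺ ≡ 1 mol CaCO₃): 41,780 / 100.1 g/mol = 417.4 mol.
Mass of CaCl₂: 417.4 × 111 = 46,330 g.

46.3 kg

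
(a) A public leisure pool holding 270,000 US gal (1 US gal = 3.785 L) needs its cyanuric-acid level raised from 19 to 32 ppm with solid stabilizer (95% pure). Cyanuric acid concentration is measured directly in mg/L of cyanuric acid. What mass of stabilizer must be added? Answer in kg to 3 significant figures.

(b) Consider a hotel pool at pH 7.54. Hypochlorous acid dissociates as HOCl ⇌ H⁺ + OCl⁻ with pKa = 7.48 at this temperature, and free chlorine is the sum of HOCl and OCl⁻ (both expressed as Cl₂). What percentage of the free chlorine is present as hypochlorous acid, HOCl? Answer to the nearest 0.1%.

(a) Volume: 270,000 US gal × 3.785 L/gal = 1,021,950 L.
(a) CYA to add: (32 − 19) = 13 mg/L × 1,021,950 L = 13,290 g cyanuric acid.
(a) At 95% purity: 13,290 / 0.95 = 13,980 g product.

(b) [OCl⁻]/[HOCl] = 10^(pH − pKa) = 10^(7.54 − 7.48) = 10^0.06 = 1.148.
(b) Fraction as HOCl = 1 / (1 + 1.148) = 0.4655.

(a) 14.0 kg; (b) 46.6%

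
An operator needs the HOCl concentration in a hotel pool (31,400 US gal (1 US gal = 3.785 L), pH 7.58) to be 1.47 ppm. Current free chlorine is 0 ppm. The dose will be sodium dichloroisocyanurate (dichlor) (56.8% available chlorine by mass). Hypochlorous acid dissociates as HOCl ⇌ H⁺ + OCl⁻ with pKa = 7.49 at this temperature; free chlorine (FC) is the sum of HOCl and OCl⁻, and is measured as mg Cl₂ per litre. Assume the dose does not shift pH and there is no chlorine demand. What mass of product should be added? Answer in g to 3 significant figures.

Volume: 31,400 US gal × 3.785 L/gal = 118,849 L.
[OCl⁻]/[HOCl] = 10^(pH − pKa) = 10^(7.58 − 7.49) = 1.23; fraction as HOCl = 1/(1 + 1.23) = 0.4484.
Free chlorine required for 1.47 ppm HOCl: 1.47 / 0.4484 = 3.278 ppm.
FC to add: 3.278 − 0 = 3.278 mg/L as Cl₂.
Cl₂ equivalent: 3.278 mg/L × 118,849 L = 389.6 g.
Product at 56.8% available Cl: 389.6 / 0.568 = 686 g.

686 g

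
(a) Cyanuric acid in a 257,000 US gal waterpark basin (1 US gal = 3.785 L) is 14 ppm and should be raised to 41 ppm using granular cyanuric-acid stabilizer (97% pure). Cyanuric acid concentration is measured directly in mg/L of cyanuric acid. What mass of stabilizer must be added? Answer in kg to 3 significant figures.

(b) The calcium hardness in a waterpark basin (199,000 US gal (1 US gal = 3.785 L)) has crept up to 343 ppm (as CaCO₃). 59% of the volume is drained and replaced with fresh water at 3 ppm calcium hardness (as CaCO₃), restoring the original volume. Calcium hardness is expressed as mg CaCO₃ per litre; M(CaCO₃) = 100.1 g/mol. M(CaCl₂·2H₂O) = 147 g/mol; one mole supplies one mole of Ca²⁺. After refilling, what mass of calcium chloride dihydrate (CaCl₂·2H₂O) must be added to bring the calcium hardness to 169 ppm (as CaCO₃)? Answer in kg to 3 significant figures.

(a) 27.1 kg; (b) 29.4 kg

(a) Volume: 257,000 US gal × 3.785 L/gal = 972,745 L.
(a) CYA to add: (41 − 14) = 27 mg/L × 972,745 L = 26,260 g cyanuric acid.
(a) At 97% purity: 26,260 / 0.97 = 27,080 g product.

(b) Volume: 199,000 US gal × 3.785 L/gal = 753,215 L.
(b) After draining 59% and refilling: 343 × 0.41 + 3 × 0.59 = 142.4 ppm.
(b) Deficit to target: 169 − 142.4 = 26.6 mg/L.
(b) As CaCO₃: 26.6 mg/L × 753,215 L = 20,040 g; ÷ 100.1 = 200.2 mol Ca²⁺.
(b) Mass: 200.2 × 147 = 29,420 g.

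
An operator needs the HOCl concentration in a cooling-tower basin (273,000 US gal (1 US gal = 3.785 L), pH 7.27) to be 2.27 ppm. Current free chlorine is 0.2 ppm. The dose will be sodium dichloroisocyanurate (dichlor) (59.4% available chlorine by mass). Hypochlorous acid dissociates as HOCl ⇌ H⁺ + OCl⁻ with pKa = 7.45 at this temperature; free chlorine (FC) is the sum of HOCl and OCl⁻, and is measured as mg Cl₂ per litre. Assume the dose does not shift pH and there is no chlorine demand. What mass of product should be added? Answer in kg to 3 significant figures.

6.21 kg

Volume: 273,000 US gal × 3.785 L/gal = 1,033,305 L.
[OCl⁻]/[HOCl] = 10^(pH − pKa) = 10^(7.27 − 7.45) = 0.6607; fraction as HOCl = 1/(1 + 0.6607) = 0.6022.
Free chlorine required for 2.27 ppm HOCl: 2.27 / 0.6022 = 3.77 ppm.
FC to add: 3.77 − 0.2 = 3.57 mg/L as Cl₂.
Cl₂ equivalent: 3.57 mg/L × 1,033,305 L = 3689 g.
Product at 59.4% available Cl: 3689 / 0.594 = 6210 g.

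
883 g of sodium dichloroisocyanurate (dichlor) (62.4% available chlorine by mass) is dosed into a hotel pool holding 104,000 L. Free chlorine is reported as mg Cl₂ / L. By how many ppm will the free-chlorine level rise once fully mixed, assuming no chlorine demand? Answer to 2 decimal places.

Available chlorine delivered: 883 g × 0.624 = 551 g as Cl₂.
Concentration rise: 551 g / 104,000 L = 5.298 mg/L = 5.30 ppm.

5.30 ppm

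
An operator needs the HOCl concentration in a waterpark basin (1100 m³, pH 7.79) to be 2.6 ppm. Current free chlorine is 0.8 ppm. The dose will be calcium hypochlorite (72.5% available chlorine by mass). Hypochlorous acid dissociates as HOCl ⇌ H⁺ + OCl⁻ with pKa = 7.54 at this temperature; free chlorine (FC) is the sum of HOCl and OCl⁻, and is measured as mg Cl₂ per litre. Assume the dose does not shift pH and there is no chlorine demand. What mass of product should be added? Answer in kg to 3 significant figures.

9.75 kg

Volume: 1100 m³ = 1,100,000 L.
[OCl⁻]/[HOCl] = 10^(pH − pKa) = 10^(7.79 − 7.54) = 1.778; fraction as HOCl = 1/(1 + 1.778) = 0.3599.
Free chlorine required for 2.6 ppm HOCl: 2.6 / 0.3599 = 7.224 ppm.
FC to add: 7.224 − 0.8 = 6.424 mg/L as Cl₂.
Cl₂ equivalent: 6.424 mg/L × 1,100,000 L = 7066 g.
Product at 72.5% available Cl: 7066 / 0.725 = 9746 g.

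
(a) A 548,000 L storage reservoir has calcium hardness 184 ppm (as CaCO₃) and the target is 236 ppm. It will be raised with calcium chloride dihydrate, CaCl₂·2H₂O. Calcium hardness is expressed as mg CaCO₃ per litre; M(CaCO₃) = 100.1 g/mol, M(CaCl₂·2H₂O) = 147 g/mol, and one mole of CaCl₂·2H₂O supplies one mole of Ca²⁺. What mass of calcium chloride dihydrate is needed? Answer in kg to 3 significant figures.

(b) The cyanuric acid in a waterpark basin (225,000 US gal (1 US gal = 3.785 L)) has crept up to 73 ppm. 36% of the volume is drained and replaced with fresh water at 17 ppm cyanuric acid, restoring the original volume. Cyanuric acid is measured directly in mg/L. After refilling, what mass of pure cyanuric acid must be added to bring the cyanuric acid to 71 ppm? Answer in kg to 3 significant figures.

(a) 41.8 kg; (b) 15.5 kg

(a) Hardness to add: (236 − 184) = 52 mg/L as CaCO₃ × 548,000 L = 28,500 g as CaCO₃.
(a) Moles of Ca²⁺ (1 mol Ca²⁺ ≡ 1 mol CaCO₃): 28,500 / 100.1 g/mol = 284.7 mol.
(a) Mass of CaCl₂·2H₂O: 284.7 × 147 = 41,850 g.

(b) Volume: 225,000 US gal × 3.785 L/gal = 851,625 L.
(b) After draining 36% and refilling: 73 × 0.64 + 17 × 0.36 = 52.84 ppm.
(b) Deficit to target: 71 − 52.84 = 18.16 mg/L.
(b) Mass: 18.16 mg/L × 851,625 L = 15,470 g cyanuric acid.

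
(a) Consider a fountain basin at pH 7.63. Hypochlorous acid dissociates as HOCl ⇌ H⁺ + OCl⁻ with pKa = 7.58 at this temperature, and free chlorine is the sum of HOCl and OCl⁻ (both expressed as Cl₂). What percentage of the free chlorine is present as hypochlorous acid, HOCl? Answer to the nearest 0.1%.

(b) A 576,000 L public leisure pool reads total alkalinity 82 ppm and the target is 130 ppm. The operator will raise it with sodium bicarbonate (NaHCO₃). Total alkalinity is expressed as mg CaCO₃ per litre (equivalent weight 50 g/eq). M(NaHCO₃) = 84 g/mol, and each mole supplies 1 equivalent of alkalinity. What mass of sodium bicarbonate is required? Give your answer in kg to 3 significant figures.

(a) [OCl⁻]/[HOCl] = 10^(pH − pKa) = 10^(7.63 − 7.58) = 10^0.05 = 1.122.
(a) Fraction as HOCl = 1 / (1 + 1.122) = 0.4712.

(b) Alkalinity to add: (130 − 82) = 48 mg/L as CaCO₃ × 576,000 L = 27,650 g as CaCO₃.
(b) Equivalents: 27,650 g ÷ 50 g/eq = 553 eq.
(b) NaHCO₃ supplies 1 eq per mole → 553 mol.
(b) Mass: 553 mol × 84 g/mol = 46,450 g.

(a) 47.1%; (b) 46.4 kg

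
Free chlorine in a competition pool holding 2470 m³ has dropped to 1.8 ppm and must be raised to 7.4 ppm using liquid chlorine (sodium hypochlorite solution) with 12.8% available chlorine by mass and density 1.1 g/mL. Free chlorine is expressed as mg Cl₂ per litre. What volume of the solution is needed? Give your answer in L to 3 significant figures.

98.2 L

Volume: 2470 m³ = 2,470,000 L.
Chlorine deficit: 7.4 − 1.8 = 5.6 ppm = 5.6 mg/L as Cl₂.
Cl₂ equivalent needed: 5.6 mg/L × 2,470,000 L = 13,830,000 mg = 13,830 g.
Product at 12.8% available chlorine: 13,830 / 0.128 = 108,100 g.
Volume at density 1.1 g/mL: 108,100 g ÷ 1.1 g/mL = 98,240 mL.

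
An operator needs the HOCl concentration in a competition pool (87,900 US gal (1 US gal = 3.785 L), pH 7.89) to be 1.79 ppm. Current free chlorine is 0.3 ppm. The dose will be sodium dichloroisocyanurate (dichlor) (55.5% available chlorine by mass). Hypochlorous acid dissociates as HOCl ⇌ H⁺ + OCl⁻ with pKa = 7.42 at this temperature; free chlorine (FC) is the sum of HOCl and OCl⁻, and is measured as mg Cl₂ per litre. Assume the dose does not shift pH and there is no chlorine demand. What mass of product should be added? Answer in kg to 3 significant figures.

4.06 kg

Volume: 87,900 US gal × 3.785 L/gal = 332,702 L.
[OCl⁻]/[HOCl] = 10^(pH − pKa) = 10^(7.89 − 7.42) = 2.951; fraction as HOCl = 1/(1 + 2.951) = 0.2531.
Free chlorine required for 1.79 ppm HOCl: 1.79 / 0.2531 = 7.073 ppm.
FC to add: 7.073 − 0.3 = 6.773 mg/L as Cl₂.
Cl₂ equivalent: 6.773 mg/L × 332,702 L = 2253 g.
Product at 55.5% available Cl: 2253 / 0.555 = 4060 g.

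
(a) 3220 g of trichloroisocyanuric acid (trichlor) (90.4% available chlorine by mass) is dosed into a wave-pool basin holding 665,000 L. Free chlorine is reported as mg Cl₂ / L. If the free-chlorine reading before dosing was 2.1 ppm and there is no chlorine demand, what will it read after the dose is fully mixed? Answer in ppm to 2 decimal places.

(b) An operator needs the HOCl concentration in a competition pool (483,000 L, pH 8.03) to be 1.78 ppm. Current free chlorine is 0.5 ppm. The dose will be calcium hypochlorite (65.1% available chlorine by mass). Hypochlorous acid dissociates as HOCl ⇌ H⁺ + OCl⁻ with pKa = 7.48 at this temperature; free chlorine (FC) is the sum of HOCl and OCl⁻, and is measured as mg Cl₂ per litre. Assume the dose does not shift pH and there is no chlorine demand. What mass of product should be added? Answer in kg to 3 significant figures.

(a) Available chlorine delivered: 3220 g × 0.904 = 2911 g as Cl₂.
(a) Concentration rise: 2911 g / 665,000 L = 4.377 mg/L = 4.38 ppm.
(a) Final FC: 2.1 + 4.38 = 6.48 ppm.

(b) [OCl⁻]/[HOCl] = 10^(pH − pKa) = 10^(8.03 − 7.48) = 3.548; fraction as HOCl = 1/(1 + 3.548) = 0.2199.
(b) Free chlorine required for 1.78 ppm HOCl: 1.78 / 0.2199 = 8.096 ppm.
(b) FC to add: 8.096 − 0.5 = 7.596 mg/L as Cl₂.
(b) Cl₂ equivalent: 7.596 mg/L × 483,000 L = 3669 g.
(b) Product at 65.1% available Cl: 3669 / 0.651 = 5636 g.

(a) 6.48 ppm; (b) 5.64 kg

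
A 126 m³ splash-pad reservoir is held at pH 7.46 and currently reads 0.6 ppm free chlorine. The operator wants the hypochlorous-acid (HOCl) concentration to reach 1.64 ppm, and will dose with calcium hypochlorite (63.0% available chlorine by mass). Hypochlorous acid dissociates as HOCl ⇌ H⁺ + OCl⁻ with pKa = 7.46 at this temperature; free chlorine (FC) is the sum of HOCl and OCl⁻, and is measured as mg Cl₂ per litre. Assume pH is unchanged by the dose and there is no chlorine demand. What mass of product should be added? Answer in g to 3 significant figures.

Volume: 126 m³ = 126,000 L.
[OCl⁻]/[HOCl] = 10^(pH − pKa) = 10^(7.46 − 7.46) = 1; fraction as HOCl = 1/(1 + 1) = 0.5.
Free chlorine required for 1.64 ppm HOCl: 1.64 / 0.5 = 3.28 ppm.
FC to add: 3.28 − 0.6 = 2.68 mg/L as Cl₂.
Cl₂ equivalent: 2.68 mg/L × 126,000 L = 337.7 g.
Product at 63.0% available Cl: 337.7 / 0.63 = 536 g.

536 g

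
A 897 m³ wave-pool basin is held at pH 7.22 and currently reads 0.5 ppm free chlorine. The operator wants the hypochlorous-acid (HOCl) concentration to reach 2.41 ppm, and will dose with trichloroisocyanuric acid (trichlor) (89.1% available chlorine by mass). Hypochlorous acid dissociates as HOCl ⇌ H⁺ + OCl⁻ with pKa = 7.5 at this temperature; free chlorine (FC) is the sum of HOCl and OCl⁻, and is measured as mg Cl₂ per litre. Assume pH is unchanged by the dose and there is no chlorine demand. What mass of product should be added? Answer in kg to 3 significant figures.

3.20 kg

Volume: 897 m³ = 897,000 L.
[OCl⁻]/[HOCl] = 10^(pH − pKa) = 10^(7.22 − 7.5) = 0.5248; fraction as HOCl = 1/(1 + 0.5248) = 0.6558.
Free chlorine required for 2.41 ppm HOCl: 2.41 / 0.6558 = 3.675 ppm.
FC to add: 3.675 − 0.5 = 3.175 mg/L as Cl₂.
Cl₂ equivalent: 3.175 mg/L × 897,000 L = 2848 g.
Product at 89.1% available Cl: 2848 / 0.891 = 3196 g.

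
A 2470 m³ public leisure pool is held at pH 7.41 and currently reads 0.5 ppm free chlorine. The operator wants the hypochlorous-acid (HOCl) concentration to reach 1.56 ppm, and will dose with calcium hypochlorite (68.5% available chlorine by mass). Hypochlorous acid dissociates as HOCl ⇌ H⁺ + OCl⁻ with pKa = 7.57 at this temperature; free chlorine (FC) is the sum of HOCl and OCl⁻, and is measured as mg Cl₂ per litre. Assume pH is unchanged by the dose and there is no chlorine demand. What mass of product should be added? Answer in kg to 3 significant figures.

7.71 kg

Volume: 2470 m³ = 2,470,000 L.
[OCl⁻]/[HOCl] = 10^(pH − pKa) = 10^(7.41 − 7.57) = 0.6918; fraction as HOCl = 1/(1 + 0.6918) = 0.5911.
Free chlorine required for 1.56 ppm HOCl: 1.56 / 0.5911 = 2.639 ppm.
FC to add: 2.639 − 0.5 = 2.139 mg/L as Cl₂.
Cl₂ equivalent: 2.139 mg/L × 2,470,000 L = 5284 g.
Product at 68.5% available Cl: 5284 / 0.685 = 7714 g.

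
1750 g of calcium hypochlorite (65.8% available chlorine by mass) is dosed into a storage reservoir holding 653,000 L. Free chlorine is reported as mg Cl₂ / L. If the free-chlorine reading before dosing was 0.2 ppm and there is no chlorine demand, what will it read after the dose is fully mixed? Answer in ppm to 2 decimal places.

Available chlorine delivered: 1750 g × 0.658 = 1152 g as Cl₂.
Concentration rise: 1152 g / 653,000 L = 1.763 mg/L = 1.76 ppm.
Final FC: 0.2 + 1.76 = 1.96 ppm.

1.96 ppm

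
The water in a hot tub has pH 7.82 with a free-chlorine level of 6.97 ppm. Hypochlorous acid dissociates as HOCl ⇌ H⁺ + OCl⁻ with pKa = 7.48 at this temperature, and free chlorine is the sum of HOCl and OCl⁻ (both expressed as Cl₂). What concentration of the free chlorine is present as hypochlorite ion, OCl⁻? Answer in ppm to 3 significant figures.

[OCl⁻]/[HOCl] = 10^(pH − pKa) = 10^(7.82 − 7.48) = 10^0.34 = 2.188.
Fraction as HOCl = 1 / (1 + 2.188) = 0.3137.
OCl⁻ = (1 − 0.3137) × 6.97 ppm = 4.784 ppm.

4.78 ppm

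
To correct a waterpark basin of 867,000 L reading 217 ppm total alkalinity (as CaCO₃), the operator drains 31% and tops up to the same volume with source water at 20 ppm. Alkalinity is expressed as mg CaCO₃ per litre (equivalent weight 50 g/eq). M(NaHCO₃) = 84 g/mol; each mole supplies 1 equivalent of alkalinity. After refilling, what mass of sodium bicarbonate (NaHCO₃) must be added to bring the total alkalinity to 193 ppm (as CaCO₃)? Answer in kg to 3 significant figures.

54.0 kg

After draining 31% and refilling: 217 × 0.69 + 20 × 0.31 = 155.93 ppm.
Deficit to target: 193 − 155.93 = 37.07 mg/L.
As CaCO₃: 37.07 mg/L × 867,000 L = 32,140 g; ÷ 50 g/eq ÷ 1 = 642.8 mol NaHCO₃.
Mass: 642.8 × 84 = 53,990 g.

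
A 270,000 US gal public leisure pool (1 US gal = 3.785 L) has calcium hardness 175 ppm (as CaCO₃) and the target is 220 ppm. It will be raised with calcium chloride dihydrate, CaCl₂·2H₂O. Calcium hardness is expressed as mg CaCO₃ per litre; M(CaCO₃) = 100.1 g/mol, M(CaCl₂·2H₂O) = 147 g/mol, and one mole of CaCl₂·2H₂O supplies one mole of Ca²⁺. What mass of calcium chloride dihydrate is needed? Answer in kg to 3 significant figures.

Volume: 270,000 US gal × 3.785 L/gal = 1,021,950 L.
Hardness to add: (220 − 175) = 45 mg/L as CaCO₃ × 1,021,950 L = 45,990 g as CaCO₃.
Moles of Ca²⁺ (1 mol Ca²⁺ ≡ 1 mol CaCO₃): 45,990 / 100.1 g/mol = 459.4 mol.
Mass of CaCl₂·2H₂O: 459.4 × 147 = 67,530 g.

67.5 kg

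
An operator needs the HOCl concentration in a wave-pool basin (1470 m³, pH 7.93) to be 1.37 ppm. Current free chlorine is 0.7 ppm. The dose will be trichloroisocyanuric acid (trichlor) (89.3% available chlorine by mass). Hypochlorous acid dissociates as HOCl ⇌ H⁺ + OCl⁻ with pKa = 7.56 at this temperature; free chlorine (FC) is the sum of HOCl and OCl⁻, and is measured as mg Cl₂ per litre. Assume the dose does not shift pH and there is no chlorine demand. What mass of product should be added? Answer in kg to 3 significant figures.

Volume: 1470 m³ = 1,470,000 L.
[OCl⁻]/[HOCl] = 10^(pH − pKa) = 10^(7.93 − 7.56) = 2.344; fraction as HOCl = 1/(1 + 2.344) = 0.299.
Free chlorine required for 1.37 ppm HOCl: 1.37 / 0.299 = 4.582 ppm.
FC to add: 4.582 − 0.7 = 3.882 mg/L as Cl₂.
Cl₂ equivalent: 3.882 mg/L × 1,470,000 L = 5706 g.
Product at 89.3% available Cl: 5706 / 0.893 = 6390 g.

6.39 kg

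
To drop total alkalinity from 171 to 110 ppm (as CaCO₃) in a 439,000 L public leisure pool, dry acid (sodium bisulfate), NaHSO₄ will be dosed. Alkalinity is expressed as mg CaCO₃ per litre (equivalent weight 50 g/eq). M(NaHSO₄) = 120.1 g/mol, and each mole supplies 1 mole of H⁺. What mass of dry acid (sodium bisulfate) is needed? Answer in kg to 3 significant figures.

64.3 kg

Alkalinity to neutralize: (171 − 110) = 61 mg/L as CaCO₃ × 439,000 L = 26,780 g as CaCO₃.
Equivalents of H⁺ required: 26,780 ÷ 50 g/eq = 535.6 eq = 535.6 mol NaHSO₄.
Mass of NaHSO₄: 535.6 × 120.1 = 64,320 g.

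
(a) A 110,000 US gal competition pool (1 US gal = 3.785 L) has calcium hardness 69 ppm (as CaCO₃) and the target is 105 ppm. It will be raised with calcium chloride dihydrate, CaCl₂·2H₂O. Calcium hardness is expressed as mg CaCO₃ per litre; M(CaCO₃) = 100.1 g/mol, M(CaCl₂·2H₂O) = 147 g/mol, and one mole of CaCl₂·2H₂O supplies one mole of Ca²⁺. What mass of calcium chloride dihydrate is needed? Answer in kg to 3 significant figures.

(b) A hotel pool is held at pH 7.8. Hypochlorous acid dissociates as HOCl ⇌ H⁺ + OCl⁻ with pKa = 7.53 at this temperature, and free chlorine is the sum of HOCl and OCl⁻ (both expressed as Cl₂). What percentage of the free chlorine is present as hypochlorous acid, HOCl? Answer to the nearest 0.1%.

(a) 22.0 kg; (b) 34.9%

(a) Volume: 110,000 US gal × 3.785 L/gal = 416,350 L.
(a) Hardness to add: (105 − 69) = 36 mg/L as CaCO₃ × 416,350 L = 14,990 g as CaCO₃.
(a) Moles of Ca²⁺ (1 mol Ca²⁺ ≡ 1 mol CaCO₃): 14,990 / 100.1 g/mol = 149.7 mol.
(a) Mass of CaCl₂·2H₂O: 149.7 × 147 = 22,010 g.

(b) [OCl⁻]/[HOCl] = 10^(pH − pKa) = 10^(7.8 − 7.53) = 10^0.27 = 1.862.
(b) Fraction as HOCl = 1 / (1 + 1.862) = 0.3494.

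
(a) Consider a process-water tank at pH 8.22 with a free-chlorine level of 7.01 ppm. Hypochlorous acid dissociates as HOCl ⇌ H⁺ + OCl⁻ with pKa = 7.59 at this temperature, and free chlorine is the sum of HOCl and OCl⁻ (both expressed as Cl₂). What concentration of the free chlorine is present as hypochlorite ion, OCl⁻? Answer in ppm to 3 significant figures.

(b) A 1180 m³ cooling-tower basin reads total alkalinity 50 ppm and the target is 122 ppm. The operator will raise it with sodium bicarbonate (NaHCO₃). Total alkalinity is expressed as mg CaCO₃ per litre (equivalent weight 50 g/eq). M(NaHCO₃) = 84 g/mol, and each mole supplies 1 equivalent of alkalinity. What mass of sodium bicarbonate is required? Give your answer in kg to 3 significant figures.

(a) [OCl⁻]/[HOCl] = 10^(pH − pKa) = 10^(8.22 − 7.59) = 10^0.63 = 4.266.
(a) Fraction as HOCl = 1 / (1 + 4.266) = 0.1899.
(a) OCl⁻ = (1 − 0.1899) × 7.01 ppm = 5.679 ppm.

(b) Volume: 1180 m³ = 1,180,000 L.
(b) Alkalinity to add: (122 − 50) = 72 mg/L as CaCO₃ × 1,180,000 L = 84,960 g as CaCO₃.
(b) Equivalents: 84,960 g ÷ 50 g/eq = 1699 eq.
(b) NaHCO₃ supplies 1 eq per mole → 1699 mol.
(b) Mass: 1699 mol × 84 g/mol = 142,700 g.

(a) 5.68 ppm; (b) 143 kg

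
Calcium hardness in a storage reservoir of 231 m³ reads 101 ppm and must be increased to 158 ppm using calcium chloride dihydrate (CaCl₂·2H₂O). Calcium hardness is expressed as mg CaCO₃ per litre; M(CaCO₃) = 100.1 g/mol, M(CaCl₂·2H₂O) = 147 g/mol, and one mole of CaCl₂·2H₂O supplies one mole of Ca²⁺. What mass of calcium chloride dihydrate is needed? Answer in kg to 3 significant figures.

Volume: 231 m³ = 231,000 L.
Hardness to add: (158 − 101) = 57 mg/L as CaCO₃ × 231,000 L = 13,170 g as CaCO₃.
Moles of Ca²⁺ (1 mol Ca²⁺ ≡ 1 mol CaCO₃): 13,170 / 100.1 g/mol = 131.5 mol.
Mass of CaCl₂·2H₂O: 131.5 × 147 = 19,340 g.

19.3 kg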